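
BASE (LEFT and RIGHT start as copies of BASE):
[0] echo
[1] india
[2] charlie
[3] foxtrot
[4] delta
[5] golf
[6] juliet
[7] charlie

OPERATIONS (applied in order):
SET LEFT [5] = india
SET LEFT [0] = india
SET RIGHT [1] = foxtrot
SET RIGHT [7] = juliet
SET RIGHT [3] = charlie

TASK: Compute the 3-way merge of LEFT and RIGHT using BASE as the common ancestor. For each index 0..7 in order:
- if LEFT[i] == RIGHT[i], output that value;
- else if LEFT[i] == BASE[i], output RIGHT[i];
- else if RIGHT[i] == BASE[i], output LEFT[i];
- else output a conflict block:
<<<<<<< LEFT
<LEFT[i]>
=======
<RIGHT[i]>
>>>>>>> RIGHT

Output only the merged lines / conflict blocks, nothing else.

Final LEFT:  [india, india, charlie, foxtrot, delta, india, juliet, charlie]
Final RIGHT: [echo, foxtrot, charlie, charlie, delta, golf, juliet, juliet]
i=0: L=india, R=echo=BASE -> take LEFT -> india
i=1: L=india=BASE, R=foxtrot -> take RIGHT -> foxtrot
i=2: L=charlie R=charlie -> agree -> charlie
i=3: L=foxtrot=BASE, R=charlie -> take RIGHT -> charlie
i=4: L=delta R=delta -> agree -> delta
i=5: L=india, R=golf=BASE -> take LEFT -> india
i=6: L=juliet R=juliet -> agree -> juliet
i=7: L=charlie=BASE, R=juliet -> take RIGHT -> juliet

Answer: india
foxtrot
charlie
charlie
delta
india
juliet
juliet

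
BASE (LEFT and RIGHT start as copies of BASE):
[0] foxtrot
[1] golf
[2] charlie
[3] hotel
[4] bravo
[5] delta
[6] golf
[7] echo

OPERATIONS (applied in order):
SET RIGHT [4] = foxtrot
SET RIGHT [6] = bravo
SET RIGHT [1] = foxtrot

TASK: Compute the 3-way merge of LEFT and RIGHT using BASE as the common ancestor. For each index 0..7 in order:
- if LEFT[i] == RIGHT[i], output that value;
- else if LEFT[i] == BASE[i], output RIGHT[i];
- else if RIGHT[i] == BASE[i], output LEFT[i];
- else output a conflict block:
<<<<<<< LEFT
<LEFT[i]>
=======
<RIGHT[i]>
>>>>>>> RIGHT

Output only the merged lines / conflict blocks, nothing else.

Answer: foxtrot
foxtrot
charlie
hotel
foxtrot
delta
bravo
echo

Derivation:
Final LEFT:  [foxtrot, golf, charlie, hotel, bravo, delta, golf, echo]
Final RIGHT: [foxtrot, foxtrot, charlie, hotel, foxtrot, delta, bravo, echo]
i=0: L=foxtrot R=foxtrot -> agree -> foxtrot
i=1: L=golf=BASE, R=foxtrot -> take RIGHT -> foxtrot
i=2: L=charlie R=charlie -> agree -> charlie
i=3: L=hotel R=hotel -> agree -> hotel
i=4: L=bravo=BASE, R=foxtrot -> take RIGHT -> foxtrot
i=5: L=delta R=delta -> agree -> delta
i=6: L=golf=BASE, R=bravo -> take RIGHT -> bravo
i=7: L=echo R=echo -> agree -> echo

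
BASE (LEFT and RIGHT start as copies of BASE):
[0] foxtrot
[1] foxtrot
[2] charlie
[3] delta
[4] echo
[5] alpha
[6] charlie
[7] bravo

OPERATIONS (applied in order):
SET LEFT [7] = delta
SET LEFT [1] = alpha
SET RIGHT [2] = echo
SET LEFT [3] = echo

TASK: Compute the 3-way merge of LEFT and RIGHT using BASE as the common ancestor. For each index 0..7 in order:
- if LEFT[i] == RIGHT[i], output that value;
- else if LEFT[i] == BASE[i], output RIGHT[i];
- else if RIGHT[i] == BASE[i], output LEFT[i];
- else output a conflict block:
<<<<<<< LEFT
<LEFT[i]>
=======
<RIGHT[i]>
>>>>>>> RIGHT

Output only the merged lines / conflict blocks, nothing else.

Final LEFT:  [foxtrot, alpha, charlie, echo, echo, alpha, charlie, delta]
Final RIGHT: [foxtrot, foxtrot, echo, delta, echo, alpha, charlie, bravo]
i=0: L=foxtrot R=foxtrot -> agree -> foxtrot
i=1: L=alpha, R=foxtrot=BASE -> take LEFT -> alpha
i=2: L=charlie=BASE, R=echo -> take RIGHT -> echo
i=3: L=echo, R=delta=BASE -> take LEFT -> echo
i=4: L=echo R=echo -> agree -> echo
i=5: L=alpha R=alpha -> agree -> alpha
i=6: L=charlie R=charlie -> agree -> charlie
i=7: L=delta, R=bravo=BASE -> take LEFT -> delta

Answer: foxtrot
alpha
echo
echo
echo
alpha
charlie
delta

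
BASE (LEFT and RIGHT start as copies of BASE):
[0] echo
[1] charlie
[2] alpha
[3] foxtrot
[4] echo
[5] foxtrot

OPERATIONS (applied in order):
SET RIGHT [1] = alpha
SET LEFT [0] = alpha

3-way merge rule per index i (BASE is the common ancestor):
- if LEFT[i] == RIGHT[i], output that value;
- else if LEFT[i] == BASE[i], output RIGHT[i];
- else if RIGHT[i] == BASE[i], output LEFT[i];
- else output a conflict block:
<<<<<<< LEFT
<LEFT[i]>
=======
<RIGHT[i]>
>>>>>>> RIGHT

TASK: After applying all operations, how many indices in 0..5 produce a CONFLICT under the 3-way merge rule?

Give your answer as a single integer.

Final LEFT:  [alpha, charlie, alpha, foxtrot, echo, foxtrot]
Final RIGHT: [echo, alpha, alpha, foxtrot, echo, foxtrot]
i=0: L=alpha, R=echo=BASE -> take LEFT -> alpha
i=1: L=charlie=BASE, R=alpha -> take RIGHT -> alpha
i=2: L=alpha R=alpha -> agree -> alpha
i=3: L=foxtrot R=foxtrot -> agree -> foxtrot
i=4: L=echo R=echo -> agree -> echo
i=5: L=foxtrot R=foxtrot -> agree -> foxtrot
Conflict count: 0

Answer: 0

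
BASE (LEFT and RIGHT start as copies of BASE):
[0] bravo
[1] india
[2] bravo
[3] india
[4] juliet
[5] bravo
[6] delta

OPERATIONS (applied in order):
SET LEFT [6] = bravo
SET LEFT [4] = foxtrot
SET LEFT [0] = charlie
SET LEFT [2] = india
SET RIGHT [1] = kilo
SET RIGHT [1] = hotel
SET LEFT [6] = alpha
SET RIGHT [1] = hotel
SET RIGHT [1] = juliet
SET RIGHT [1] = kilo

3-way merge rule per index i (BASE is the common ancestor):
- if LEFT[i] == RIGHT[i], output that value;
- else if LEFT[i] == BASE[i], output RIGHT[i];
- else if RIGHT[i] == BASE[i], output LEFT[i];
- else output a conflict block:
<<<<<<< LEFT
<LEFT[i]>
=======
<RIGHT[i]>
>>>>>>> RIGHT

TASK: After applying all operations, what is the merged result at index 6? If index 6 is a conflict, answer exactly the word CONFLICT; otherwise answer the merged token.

Answer: alpha

Derivation:
Final LEFT:  [charlie, india, india, india, foxtrot, bravo, alpha]
Final RIGHT: [bravo, kilo, bravo, india, juliet, bravo, delta]
i=0: L=charlie, R=bravo=BASE -> take LEFT -> charlie
i=1: L=india=BASE, R=kilo -> take RIGHT -> kilo
i=2: L=india, R=bravo=BASE -> take LEFT -> india
i=3: L=india R=india -> agree -> india
i=4: L=foxtrot, R=juliet=BASE -> take LEFT -> foxtrot
i=5: L=bravo R=bravo -> agree -> bravo
i=6: L=alpha, R=delta=BASE -> take LEFT -> alpha
Index 6 -> alpha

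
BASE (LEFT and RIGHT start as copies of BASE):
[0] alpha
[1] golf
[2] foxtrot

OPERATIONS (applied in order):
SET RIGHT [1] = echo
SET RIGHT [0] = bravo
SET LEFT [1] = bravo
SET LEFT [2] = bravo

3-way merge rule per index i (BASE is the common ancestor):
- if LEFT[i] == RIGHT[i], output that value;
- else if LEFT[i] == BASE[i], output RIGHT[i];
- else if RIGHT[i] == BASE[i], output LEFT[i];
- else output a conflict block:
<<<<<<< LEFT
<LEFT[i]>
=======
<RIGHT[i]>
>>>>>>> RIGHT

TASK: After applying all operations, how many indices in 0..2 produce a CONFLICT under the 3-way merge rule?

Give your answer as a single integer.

Answer: 1

Derivation:
Final LEFT:  [alpha, bravo, bravo]
Final RIGHT: [bravo, echo, foxtrot]
i=0: L=alpha=BASE, R=bravo -> take RIGHT -> bravo
i=1: BASE=golf L=bravo R=echo all differ -> CONFLICT
i=2: L=bravo, R=foxtrot=BASE -> take LEFT -> bravo
Conflict count: 1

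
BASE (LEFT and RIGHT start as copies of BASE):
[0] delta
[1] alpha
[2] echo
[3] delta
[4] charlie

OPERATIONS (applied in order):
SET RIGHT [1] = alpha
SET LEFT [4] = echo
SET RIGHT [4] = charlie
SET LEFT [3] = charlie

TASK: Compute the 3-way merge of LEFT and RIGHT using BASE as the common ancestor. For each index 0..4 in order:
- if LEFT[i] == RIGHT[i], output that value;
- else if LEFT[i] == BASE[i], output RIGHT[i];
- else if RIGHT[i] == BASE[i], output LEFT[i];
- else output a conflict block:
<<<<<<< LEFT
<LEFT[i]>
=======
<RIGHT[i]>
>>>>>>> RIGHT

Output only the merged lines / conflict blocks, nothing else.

Final LEFT:  [delta, alpha, echo, charlie, echo]
Final RIGHT: [delta, alpha, echo, delta, charlie]
i=0: L=delta R=delta -> agree -> delta
i=1: L=alpha R=alpha -> agree -> alpha
i=2: L=echo R=echo -> agree -> echo
i=3: L=charlie, R=delta=BASE -> take LEFT -> charlie
i=4: L=echo, R=charlie=BASE -> take LEFT -> echo

Answer: delta
alpha
echo
charlie
echo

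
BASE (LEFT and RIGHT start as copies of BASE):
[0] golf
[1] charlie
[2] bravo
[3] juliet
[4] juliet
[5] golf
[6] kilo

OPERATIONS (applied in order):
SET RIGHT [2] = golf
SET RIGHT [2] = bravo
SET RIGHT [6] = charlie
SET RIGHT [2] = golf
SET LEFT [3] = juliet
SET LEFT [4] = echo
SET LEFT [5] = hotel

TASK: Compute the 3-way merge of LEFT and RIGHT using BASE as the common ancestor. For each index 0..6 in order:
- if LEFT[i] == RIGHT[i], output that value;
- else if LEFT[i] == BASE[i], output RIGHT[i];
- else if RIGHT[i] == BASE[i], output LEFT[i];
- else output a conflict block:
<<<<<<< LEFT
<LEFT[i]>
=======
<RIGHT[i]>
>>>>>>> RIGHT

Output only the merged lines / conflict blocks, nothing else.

Final LEFT:  [golf, charlie, bravo, juliet, echo, hotel, kilo]
Final RIGHT: [golf, charlie, golf, juliet, juliet, golf, charlie]
i=0: L=golf R=golf -> agree -> golf
i=1: L=charlie R=charlie -> agree -> charlie
i=2: L=bravo=BASE, R=golf -> take RIGHT -> golf
i=3: L=juliet R=juliet -> agree -> juliet
i=4: L=echo, R=juliet=BASE -> take LEFT -> echo
i=5: L=hotel, R=golf=BASE -> take LEFT -> hotel
i=6: L=kilo=BASE, R=charlie -> take RIGHT -> charlie

Answer: golf
charlie
golf
juliet
echo
hotel
charlie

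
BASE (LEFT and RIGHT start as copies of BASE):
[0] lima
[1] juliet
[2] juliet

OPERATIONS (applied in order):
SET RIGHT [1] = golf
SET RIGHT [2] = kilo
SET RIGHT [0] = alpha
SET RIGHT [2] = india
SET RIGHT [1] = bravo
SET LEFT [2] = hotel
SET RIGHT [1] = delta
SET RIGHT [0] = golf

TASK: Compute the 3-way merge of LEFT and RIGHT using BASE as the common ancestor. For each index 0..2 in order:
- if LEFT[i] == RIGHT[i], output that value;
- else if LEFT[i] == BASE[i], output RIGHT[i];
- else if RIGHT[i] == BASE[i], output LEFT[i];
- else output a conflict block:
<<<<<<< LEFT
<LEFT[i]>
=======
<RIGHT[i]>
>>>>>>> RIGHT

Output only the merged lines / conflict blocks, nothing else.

Final LEFT:  [lima, juliet, hotel]
Final RIGHT: [golf, delta, india]
i=0: L=lima=BASE, R=golf -> take RIGHT -> golf
i=1: L=juliet=BASE, R=delta -> take RIGHT -> delta
i=2: BASE=juliet L=hotel R=india all differ -> CONFLICT

Answer: golf
delta
<<<<<<< LEFT
hotel
=======
india
>>>>>>> RIGHT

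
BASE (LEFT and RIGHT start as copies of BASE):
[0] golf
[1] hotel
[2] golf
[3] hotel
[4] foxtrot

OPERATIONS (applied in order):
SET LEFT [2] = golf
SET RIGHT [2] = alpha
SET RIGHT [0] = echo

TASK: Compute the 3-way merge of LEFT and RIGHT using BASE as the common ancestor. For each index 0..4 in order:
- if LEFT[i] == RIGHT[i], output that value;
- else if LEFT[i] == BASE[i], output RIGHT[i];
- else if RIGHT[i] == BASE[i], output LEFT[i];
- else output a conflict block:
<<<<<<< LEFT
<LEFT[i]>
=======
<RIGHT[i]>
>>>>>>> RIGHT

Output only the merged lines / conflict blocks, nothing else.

Answer: echo
hotel
alpha
hotel
foxtrot

Derivation:
Final LEFT:  [golf, hotel, golf, hotel, foxtrot]
Final RIGHT: [echo, hotel, alpha, hotel, foxtrot]
i=0: L=golf=BASE, R=echo -> take RIGHT -> echo
i=1: L=hotel R=hotel -> agree -> hotel
i=2: L=golf=BASE, R=alpha -> take RIGHT -> alpha
i=3: L=hotel R=hotel -> agree -> hotel
i=4: L=foxtrot R=foxtrot -> agree -> foxtrot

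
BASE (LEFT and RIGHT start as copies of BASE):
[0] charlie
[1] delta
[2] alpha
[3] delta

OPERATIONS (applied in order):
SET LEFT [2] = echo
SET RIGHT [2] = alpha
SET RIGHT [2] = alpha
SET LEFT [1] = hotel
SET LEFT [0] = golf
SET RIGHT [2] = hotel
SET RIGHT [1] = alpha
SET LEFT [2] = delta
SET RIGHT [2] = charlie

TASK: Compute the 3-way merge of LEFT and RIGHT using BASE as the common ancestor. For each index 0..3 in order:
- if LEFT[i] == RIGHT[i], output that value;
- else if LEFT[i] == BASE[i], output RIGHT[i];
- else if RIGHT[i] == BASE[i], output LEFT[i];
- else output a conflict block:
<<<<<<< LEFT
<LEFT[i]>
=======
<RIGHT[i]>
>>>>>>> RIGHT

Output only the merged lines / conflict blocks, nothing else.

Answer: golf
<<<<<<< LEFT
hotel
=======
alpha
>>>>>>> RIGHT
<<<<<<< LEFT
delta
=======
charlie
>>>>>>> RIGHT
delta

Derivation:
Final LEFT:  [golf, hotel, delta, delta]
Final RIGHT: [charlie, alpha, charlie, delta]
i=0: L=golf, R=charlie=BASE -> take LEFT -> golf
i=1: BASE=delta L=hotel R=alpha all differ -> CONFLICT
i=2: BASE=alpha L=delta R=charlie all differ -> CONFLICT
i=3: L=delta R=delta -> agree -> delta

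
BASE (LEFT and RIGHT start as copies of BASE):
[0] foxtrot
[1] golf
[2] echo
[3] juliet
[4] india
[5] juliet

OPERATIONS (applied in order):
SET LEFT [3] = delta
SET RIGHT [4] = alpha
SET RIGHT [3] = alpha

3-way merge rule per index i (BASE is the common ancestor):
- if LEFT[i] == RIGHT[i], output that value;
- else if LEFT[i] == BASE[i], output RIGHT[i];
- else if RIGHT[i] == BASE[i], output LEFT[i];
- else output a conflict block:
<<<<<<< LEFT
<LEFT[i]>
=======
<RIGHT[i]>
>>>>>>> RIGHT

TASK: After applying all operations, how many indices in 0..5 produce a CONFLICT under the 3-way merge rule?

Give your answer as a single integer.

Final LEFT:  [foxtrot, golf, echo, delta, india, juliet]
Final RIGHT: [foxtrot, golf, echo, alpha, alpha, juliet]
i=0: L=foxtrot R=foxtrot -> agree -> foxtrot
i=1: L=golf R=golf -> agree -> golf
i=2: L=echo R=echo -> agree -> echo
i=3: BASE=juliet L=delta R=alpha all differ -> CONFLICT
i=4: L=india=BASE, R=alpha -> take RIGHT -> alpha
i=5: L=juliet R=juliet -> agree -> juliet
Conflict count: 1

Answer: 1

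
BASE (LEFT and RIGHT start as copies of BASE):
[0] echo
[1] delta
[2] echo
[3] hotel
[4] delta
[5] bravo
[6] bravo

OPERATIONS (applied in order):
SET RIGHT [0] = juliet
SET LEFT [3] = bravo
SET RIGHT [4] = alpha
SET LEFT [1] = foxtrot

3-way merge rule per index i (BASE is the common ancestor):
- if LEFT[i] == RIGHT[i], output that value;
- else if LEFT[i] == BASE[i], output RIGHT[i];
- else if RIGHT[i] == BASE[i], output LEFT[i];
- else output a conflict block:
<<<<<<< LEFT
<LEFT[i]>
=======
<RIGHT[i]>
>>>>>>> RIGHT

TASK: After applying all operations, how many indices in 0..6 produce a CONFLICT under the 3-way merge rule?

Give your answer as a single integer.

Answer: 0

Derivation:
Final LEFT:  [echo, foxtrot, echo, bravo, delta, bravo, bravo]
Final RIGHT: [juliet, delta, echo, hotel, alpha, bravo, bravo]
i=0: L=echo=BASE, R=juliet -> take RIGHT -> juliet
i=1: L=foxtrot, R=delta=BASE -> take LEFT -> foxtrot
i=2: L=echo R=echo -> agree -> echo
i=3: L=bravo, R=hotel=BASE -> take LEFT -> bravo
i=4: L=delta=BASE, R=alpha -> take RIGHT -> alpha
i=5: L=bravo R=bravo -> agree -> bravo
i=6: L=bravo R=bravo -> agree -> bravo
Conflict count: 0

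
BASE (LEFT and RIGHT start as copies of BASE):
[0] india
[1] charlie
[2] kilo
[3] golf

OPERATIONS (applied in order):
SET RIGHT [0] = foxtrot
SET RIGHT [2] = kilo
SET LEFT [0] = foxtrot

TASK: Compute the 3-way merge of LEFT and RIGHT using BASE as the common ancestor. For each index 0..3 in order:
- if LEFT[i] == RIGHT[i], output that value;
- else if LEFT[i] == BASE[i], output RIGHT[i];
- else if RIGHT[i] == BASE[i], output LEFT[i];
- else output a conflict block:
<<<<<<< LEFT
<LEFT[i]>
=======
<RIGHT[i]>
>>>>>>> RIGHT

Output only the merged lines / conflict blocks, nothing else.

Final LEFT:  [foxtrot, charlie, kilo, golf]
Final RIGHT: [foxtrot, charlie, kilo, golf]
i=0: L=foxtrot R=foxtrot -> agree -> foxtrot
i=1: L=charlie R=charlie -> agree -> charlie
i=2: L=kilo R=kilo -> agree -> kilo
i=3: L=golf R=golf -> agree -> golf

Answer: foxtrot
charlie
kilo
golf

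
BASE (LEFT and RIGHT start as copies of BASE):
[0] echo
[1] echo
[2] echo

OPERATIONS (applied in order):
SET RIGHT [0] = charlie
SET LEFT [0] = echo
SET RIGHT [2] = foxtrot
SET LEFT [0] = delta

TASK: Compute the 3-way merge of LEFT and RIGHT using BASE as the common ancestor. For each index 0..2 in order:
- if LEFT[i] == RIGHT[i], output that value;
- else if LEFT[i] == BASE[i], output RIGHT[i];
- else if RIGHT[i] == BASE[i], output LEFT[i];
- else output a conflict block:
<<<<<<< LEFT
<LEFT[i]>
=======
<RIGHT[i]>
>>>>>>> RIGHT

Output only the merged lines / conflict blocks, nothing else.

Answer: <<<<<<< LEFT
delta
=======
charlie
>>>>>>> RIGHT
echo
foxtrot

Derivation:
Final LEFT:  [delta, echo, echo]
Final RIGHT: [charlie, echo, foxtrot]
i=0: BASE=echo L=delta R=charlie all differ -> CONFLICT
i=1: L=echo R=echo -> agree -> echo
i=2: L=echo=BASE, R=foxtrot -> take RIGHT -> foxtrot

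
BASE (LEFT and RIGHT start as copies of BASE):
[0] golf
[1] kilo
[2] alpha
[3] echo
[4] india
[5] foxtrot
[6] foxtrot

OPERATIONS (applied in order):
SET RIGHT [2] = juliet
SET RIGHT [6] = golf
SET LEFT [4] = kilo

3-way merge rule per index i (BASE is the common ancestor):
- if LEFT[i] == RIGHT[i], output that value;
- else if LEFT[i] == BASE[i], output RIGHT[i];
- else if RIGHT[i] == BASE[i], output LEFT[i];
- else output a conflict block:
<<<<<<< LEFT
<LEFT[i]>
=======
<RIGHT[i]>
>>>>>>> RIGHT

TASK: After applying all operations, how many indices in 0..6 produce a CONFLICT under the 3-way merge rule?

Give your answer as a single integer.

Answer: 0

Derivation:
Final LEFT:  [golf, kilo, alpha, echo, kilo, foxtrot, foxtrot]
Final RIGHT: [golf, kilo, juliet, echo, india, foxtrot, golf]
i=0: L=golf R=golf -> agree -> golf
i=1: L=kilo R=kilo -> agree -> kilo
i=2: L=alpha=BASE, R=juliet -> take RIGHT -> juliet
i=3: L=echo R=echo -> agree -> echo
i=4: L=kilo, R=india=BASE -> take LEFT -> kilo
i=5: L=foxtrot R=foxtrot -> agree -> foxtrot
i=6: L=foxtrot=BASE, R=golf -> take RIGHT -> golf
Conflict count: 0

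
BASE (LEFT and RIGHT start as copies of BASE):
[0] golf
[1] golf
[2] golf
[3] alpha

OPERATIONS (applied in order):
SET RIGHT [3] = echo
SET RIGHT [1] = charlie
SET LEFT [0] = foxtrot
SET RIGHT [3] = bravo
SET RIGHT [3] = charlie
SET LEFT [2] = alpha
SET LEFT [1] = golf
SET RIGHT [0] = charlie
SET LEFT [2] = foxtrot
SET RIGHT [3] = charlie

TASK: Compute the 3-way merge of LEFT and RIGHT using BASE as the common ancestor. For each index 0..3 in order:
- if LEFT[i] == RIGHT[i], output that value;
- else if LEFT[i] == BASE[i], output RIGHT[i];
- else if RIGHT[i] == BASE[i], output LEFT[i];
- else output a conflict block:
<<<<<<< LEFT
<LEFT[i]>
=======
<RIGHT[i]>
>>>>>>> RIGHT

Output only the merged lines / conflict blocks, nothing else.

Final LEFT:  [foxtrot, golf, foxtrot, alpha]
Final RIGHT: [charlie, charlie, golf, charlie]
i=0: BASE=golf L=foxtrot R=charlie all differ -> CONFLICT
i=1: L=golf=BASE, R=charlie -> take RIGHT -> charlie
i=2: L=foxtrot, R=golf=BASE -> take LEFT -> foxtrot
i=3: L=alpha=BASE, R=charlie -> take RIGHT -> charlie

Answer: <<<<<<< LEFT
foxtrot
=======
charlie
>>>>>>> RIGHT
charlie
foxtrot
charlie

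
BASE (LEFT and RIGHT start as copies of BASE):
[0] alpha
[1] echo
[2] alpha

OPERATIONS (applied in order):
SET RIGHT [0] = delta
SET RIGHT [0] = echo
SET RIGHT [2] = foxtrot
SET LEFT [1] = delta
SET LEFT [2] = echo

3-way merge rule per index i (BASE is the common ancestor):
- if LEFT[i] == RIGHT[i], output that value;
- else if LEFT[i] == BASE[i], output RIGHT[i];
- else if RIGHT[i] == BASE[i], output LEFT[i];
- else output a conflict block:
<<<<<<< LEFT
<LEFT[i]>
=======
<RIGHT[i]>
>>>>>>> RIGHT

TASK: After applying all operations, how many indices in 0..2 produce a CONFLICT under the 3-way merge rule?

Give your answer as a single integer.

Answer: 1

Derivation:
Final LEFT:  [alpha, delta, echo]
Final RIGHT: [echo, echo, foxtrot]
i=0: L=alpha=BASE, R=echo -> take RIGHT -> echo
i=1: L=delta, R=echo=BASE -> take LEFT -> delta
i=2: BASE=alpha L=echo R=foxtrot all differ -> CONFLICT
Conflict count: 1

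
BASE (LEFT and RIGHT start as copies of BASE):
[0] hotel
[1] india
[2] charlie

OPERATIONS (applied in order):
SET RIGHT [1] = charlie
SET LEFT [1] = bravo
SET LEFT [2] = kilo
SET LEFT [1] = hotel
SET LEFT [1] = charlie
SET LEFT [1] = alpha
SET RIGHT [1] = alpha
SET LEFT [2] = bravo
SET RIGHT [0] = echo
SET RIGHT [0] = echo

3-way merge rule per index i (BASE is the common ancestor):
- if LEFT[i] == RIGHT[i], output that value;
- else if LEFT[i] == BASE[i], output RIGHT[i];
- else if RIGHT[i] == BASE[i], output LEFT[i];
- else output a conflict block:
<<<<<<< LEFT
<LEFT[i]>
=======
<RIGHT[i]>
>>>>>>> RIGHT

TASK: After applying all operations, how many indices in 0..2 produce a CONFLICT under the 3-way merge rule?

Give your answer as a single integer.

Final LEFT:  [hotel, alpha, bravo]
Final RIGHT: [echo, alpha, charlie]
i=0: L=hotel=BASE, R=echo -> take RIGHT -> echo
i=1: L=alpha R=alpha -> agree -> alpha
i=2: L=bravo, R=charlie=BASE -> take LEFT -> bravo
Conflict count: 0

Answer: 0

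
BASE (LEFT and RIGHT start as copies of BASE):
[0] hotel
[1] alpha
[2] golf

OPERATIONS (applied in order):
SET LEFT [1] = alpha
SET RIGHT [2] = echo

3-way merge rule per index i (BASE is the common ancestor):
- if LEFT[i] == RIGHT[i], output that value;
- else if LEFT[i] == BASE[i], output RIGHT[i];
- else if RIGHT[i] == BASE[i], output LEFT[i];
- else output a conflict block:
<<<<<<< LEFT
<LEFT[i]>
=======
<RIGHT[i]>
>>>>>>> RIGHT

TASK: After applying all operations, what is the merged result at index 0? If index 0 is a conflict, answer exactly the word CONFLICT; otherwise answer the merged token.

Answer: hotel

Derivation:
Final LEFT:  [hotel, alpha, golf]
Final RIGHT: [hotel, alpha, echo]
i=0: L=hotel R=hotel -> agree -> hotel
i=1: L=alpha R=alpha -> agree -> alpha
i=2: L=golf=BASE, R=echo -> take RIGHT -> echo
Index 0 -> hotel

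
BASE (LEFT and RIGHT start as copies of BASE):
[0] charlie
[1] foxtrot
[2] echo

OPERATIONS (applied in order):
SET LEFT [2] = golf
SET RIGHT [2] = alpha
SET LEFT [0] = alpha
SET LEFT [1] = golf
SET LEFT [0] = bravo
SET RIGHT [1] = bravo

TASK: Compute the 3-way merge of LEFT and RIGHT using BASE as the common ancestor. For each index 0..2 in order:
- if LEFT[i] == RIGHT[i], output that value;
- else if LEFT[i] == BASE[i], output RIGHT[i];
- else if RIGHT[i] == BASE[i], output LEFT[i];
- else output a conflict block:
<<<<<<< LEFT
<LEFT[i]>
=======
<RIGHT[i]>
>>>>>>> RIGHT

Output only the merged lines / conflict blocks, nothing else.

Final LEFT:  [bravo, golf, golf]
Final RIGHT: [charlie, bravo, alpha]
i=0: L=bravo, R=charlie=BASE -> take LEFT -> bravo
i=1: BASE=foxtrot L=golf R=bravo all differ -> CONFLICT
i=2: BASE=echo L=golf R=alpha all differ -> CONFLICT

Answer: bravo
<<<<<<< LEFT
golf
=======
bravo
>>>>>>> RIGHT
<<<<<<< LEFT
golf
=======
alpha
>>>>>>> RIGHT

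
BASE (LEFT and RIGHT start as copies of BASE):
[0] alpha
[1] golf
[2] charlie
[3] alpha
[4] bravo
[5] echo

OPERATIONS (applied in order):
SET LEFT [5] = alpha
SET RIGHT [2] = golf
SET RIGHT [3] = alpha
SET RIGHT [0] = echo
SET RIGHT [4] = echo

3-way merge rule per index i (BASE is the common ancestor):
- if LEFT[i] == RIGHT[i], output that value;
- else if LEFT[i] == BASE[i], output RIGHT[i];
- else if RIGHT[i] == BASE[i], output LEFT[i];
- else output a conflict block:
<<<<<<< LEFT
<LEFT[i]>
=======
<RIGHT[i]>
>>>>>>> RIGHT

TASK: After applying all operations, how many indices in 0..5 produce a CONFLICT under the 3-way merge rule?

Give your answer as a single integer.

Answer: 0

Derivation:
Final LEFT:  [alpha, golf, charlie, alpha, bravo, alpha]
Final RIGHT: [echo, golf, golf, alpha, echo, echo]
i=0: L=alpha=BASE, R=echo -> take RIGHT -> echo
i=1: L=golf R=golf -> agree -> golf
i=2: L=charlie=BASE, R=golf -> take RIGHT -> golf
i=3: L=alpha R=alpha -> agree -> alpha
i=4: L=bravo=BASE, R=echo -> take RIGHT -> echo
i=5: L=alpha, R=echo=BASE -> take LEFT -> alpha
Conflict count: 0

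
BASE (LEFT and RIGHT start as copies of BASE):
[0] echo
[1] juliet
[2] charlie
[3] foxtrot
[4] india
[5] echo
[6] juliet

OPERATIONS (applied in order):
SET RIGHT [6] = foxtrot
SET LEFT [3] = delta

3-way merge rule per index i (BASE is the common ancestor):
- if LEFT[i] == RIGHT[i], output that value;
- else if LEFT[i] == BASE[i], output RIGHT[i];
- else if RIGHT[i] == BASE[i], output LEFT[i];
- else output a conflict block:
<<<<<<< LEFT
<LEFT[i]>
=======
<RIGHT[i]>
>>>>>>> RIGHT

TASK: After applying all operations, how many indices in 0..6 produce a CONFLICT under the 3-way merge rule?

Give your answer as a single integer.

Final LEFT:  [echo, juliet, charlie, delta, india, echo, juliet]
Final RIGHT: [echo, juliet, charlie, foxtrot, india, echo, foxtrot]
i=0: L=echo R=echo -> agree -> echo
i=1: L=juliet R=juliet -> agree -> juliet
i=2: L=charlie R=charlie -> agree -> charlie
i=3: L=delta, R=foxtrot=BASE -> take LEFT -> delta
i=4: L=india R=india -> agree -> india
i=5: L=echo R=echo -> agree -> echo
i=6: L=juliet=BASE, R=foxtrot -> take RIGHT -> foxtrot
Conflict count: 0

Answer: 0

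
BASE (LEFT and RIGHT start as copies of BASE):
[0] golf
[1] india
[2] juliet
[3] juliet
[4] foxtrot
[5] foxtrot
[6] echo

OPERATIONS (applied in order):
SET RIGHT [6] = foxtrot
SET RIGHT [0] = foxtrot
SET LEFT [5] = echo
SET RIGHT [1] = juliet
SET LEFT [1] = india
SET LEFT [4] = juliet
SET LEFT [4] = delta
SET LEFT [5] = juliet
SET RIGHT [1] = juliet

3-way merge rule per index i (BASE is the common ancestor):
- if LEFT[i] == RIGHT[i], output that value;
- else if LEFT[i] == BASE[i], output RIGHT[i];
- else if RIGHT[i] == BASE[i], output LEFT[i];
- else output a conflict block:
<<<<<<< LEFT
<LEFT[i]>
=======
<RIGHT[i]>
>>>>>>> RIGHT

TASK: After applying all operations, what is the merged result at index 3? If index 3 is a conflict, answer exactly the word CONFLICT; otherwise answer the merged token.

Final LEFT:  [golf, india, juliet, juliet, delta, juliet, echo]
Final RIGHT: [foxtrot, juliet, juliet, juliet, foxtrot, foxtrot, foxtrot]
i=0: L=golf=BASE, R=foxtrot -> take RIGHT -> foxtrot
i=1: L=india=BASE, R=juliet -> take RIGHT -> juliet
i=2: L=juliet R=juliet -> agree -> juliet
i=3: L=juliet R=juliet -> agree -> juliet
i=4: L=delta, R=foxtrot=BASE -> take LEFT -> delta
i=5: L=juliet, R=foxtrot=BASE -> take LEFT -> juliet
i=6: L=echo=BASE, R=foxtrot -> take RIGHT -> foxtrot
Index 3 -> juliet

Answer: juliet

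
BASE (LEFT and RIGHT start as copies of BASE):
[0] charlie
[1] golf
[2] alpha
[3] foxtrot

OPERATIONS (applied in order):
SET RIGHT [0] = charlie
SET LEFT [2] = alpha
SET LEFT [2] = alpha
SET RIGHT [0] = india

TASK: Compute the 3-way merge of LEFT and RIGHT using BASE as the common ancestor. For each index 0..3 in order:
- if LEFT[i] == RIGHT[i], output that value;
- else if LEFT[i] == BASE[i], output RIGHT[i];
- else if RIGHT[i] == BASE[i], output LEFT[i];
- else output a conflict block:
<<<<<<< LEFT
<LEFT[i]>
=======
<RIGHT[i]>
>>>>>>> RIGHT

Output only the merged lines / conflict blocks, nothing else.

Answer: india
golf
alpha
foxtrot

Derivation:
Final LEFT:  [charlie, golf, alpha, foxtrot]
Final RIGHT: [india, golf, alpha, foxtrot]
i=0: L=charlie=BASE, R=india -> take RIGHT -> india
i=1: L=golf R=golf -> agree -> golf
i=2: L=alpha R=alpha -> agree -> alpha
i=3: L=foxtrot R=foxtrot -> agree -> foxtrot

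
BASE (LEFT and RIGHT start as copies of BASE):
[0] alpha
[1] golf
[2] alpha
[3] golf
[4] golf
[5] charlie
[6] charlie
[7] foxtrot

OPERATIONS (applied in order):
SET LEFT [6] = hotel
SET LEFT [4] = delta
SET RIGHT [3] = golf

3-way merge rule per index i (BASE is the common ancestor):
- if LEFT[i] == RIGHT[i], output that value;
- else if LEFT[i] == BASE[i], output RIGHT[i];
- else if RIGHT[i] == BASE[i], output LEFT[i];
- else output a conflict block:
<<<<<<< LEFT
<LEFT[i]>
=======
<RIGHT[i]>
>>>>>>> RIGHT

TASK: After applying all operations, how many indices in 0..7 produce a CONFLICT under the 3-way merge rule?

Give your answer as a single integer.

Final LEFT:  [alpha, golf, alpha, golf, delta, charlie, hotel, foxtrot]
Final RIGHT: [alpha, golf, alpha, golf, golf, charlie, charlie, foxtrot]
i=0: L=alpha R=alpha -> agree -> alpha
i=1: L=golf R=golf -> agree -> golf
i=2: L=alpha R=alpha -> agree -> alpha
i=3: L=golf R=golf -> agree -> golf
i=4: L=delta, R=golf=BASE -> take LEFT -> delta
i=5: L=charlie R=charlie -> agree -> charlie
i=6: L=hotel, R=charlie=BASE -> take LEFT -> hotel
i=7: L=foxtrot R=foxtrot -> agree -> foxtrot
Conflict count: 0

Answer: 0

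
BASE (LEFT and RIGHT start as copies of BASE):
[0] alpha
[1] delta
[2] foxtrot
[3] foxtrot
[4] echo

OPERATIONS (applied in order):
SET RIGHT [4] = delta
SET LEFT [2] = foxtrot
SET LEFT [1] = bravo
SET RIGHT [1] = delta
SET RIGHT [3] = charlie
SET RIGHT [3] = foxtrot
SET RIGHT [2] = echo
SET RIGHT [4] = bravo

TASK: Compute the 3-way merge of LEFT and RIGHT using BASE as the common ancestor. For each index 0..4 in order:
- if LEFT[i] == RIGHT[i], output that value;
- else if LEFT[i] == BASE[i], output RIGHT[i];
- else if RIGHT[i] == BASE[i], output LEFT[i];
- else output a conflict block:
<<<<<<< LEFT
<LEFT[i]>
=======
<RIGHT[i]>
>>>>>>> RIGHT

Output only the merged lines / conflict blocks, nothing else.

Final LEFT:  [alpha, bravo, foxtrot, foxtrot, echo]
Final RIGHT: [alpha, delta, echo, foxtrot, bravo]
i=0: L=alpha R=alpha -> agree -> alpha
i=1: L=bravo, R=delta=BASE -> take LEFT -> bravo
i=2: L=foxtrot=BASE, R=echo -> take RIGHT -> echo
i=3: L=foxtrot R=foxtrot -> agree -> foxtrot
i=4: L=echo=BASE, R=bravo -> take RIGHT -> bravo

Answer: alpha
bravo
echo
foxtrot
bravo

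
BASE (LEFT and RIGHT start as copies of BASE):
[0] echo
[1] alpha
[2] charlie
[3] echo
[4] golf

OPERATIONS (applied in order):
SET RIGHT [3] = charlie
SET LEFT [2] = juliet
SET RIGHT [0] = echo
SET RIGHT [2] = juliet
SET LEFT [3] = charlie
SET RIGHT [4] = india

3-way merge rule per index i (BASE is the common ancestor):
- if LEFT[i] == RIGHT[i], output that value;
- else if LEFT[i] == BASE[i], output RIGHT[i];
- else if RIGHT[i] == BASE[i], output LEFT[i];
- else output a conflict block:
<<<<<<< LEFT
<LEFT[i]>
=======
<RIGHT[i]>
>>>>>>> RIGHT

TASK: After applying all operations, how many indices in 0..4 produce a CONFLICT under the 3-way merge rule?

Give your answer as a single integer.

Final LEFT:  [echo, alpha, juliet, charlie, golf]
Final RIGHT: [echo, alpha, juliet, charlie, india]
i=0: L=echo R=echo -> agree -> echo
i=1: L=alpha R=alpha -> agree -> alpha
i=2: L=juliet R=juliet -> agree -> juliet
i=3: L=charlie R=charlie -> agree -> charlie
i=4: L=golf=BASE, R=india -> take RIGHT -> india
Conflict count: 0

Answer: 0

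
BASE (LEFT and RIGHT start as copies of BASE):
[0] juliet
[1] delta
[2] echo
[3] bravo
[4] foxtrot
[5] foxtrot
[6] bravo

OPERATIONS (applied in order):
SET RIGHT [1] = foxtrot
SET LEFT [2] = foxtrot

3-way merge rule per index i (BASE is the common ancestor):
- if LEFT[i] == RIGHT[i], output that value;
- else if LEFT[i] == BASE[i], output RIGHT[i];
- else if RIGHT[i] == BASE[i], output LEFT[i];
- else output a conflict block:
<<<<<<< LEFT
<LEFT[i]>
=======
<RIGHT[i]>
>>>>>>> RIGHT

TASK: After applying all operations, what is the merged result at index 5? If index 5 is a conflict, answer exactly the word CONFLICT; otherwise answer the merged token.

Final LEFT:  [juliet, delta, foxtrot, bravo, foxtrot, foxtrot, bravo]
Final RIGHT: [juliet, foxtrot, echo, bravo, foxtrot, foxtrot, bravo]
i=0: L=juliet R=juliet -> agree -> juliet
i=1: L=delta=BASE, R=foxtrot -> take RIGHT -> foxtrot
i=2: L=foxtrot, R=echo=BASE -> take LEFT -> foxtrot
i=3: L=bravo R=bravo -> agree -> bravo
i=4: L=foxtrot R=foxtrot -> agree -> foxtrot
i=5: L=foxtrot R=foxtrot -> agree -> foxtrot
i=6: L=bravo R=bravo -> agree -> bravo
Index 5 -> foxtrot

Answer: foxtrot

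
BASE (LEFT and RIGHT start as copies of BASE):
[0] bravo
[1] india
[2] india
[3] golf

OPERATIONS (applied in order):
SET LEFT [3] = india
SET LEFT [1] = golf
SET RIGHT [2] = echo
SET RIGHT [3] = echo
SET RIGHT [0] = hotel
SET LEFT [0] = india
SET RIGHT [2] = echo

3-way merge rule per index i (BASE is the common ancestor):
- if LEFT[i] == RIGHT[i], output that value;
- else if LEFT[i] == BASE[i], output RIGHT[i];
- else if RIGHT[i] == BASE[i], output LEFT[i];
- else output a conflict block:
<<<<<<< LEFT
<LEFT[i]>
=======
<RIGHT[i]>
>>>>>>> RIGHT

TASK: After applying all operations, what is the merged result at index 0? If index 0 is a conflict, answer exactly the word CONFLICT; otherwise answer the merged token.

Final LEFT:  [india, golf, india, india]
Final RIGHT: [hotel, india, echo, echo]
i=0: BASE=bravo L=india R=hotel all differ -> CONFLICT
i=1: L=golf, R=india=BASE -> take LEFT -> golf
i=2: L=india=BASE, R=echo -> take RIGHT -> echo
i=3: BASE=golf L=india R=echo all differ -> CONFLICT
Index 0 -> CONFLICT

Answer: CONFLICT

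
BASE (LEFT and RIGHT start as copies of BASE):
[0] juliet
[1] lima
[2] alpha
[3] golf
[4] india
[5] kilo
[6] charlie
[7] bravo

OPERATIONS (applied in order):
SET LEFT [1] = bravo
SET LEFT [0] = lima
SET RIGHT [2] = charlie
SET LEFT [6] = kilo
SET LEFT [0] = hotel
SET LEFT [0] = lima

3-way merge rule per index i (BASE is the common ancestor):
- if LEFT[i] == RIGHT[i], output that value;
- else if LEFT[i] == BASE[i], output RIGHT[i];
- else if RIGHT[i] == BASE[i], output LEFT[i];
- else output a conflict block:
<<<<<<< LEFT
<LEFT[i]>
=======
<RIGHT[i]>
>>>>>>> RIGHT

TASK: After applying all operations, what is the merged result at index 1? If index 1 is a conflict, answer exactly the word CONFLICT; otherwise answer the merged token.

Final LEFT:  [lima, bravo, alpha, golf, india, kilo, kilo, bravo]
Final RIGHT: [juliet, lima, charlie, golf, india, kilo, charlie, bravo]
i=0: L=lima, R=juliet=BASE -> take LEFT -> lima
i=1: L=bravo, R=lima=BASE -> take LEFT -> bravo
i=2: L=alpha=BASE, R=charlie -> take RIGHT -> charlie
i=3: L=golf R=golf -> agree -> golf
i=4: L=india R=india -> agree -> india
i=5: L=kilo R=kilo -> agree -> kilo
i=6: L=kilo, R=charlie=BASE -> take LEFT -> kilo
i=7: L=bravo R=bravo -> agree -> bravo
Index 1 -> bravo

Answer: bravo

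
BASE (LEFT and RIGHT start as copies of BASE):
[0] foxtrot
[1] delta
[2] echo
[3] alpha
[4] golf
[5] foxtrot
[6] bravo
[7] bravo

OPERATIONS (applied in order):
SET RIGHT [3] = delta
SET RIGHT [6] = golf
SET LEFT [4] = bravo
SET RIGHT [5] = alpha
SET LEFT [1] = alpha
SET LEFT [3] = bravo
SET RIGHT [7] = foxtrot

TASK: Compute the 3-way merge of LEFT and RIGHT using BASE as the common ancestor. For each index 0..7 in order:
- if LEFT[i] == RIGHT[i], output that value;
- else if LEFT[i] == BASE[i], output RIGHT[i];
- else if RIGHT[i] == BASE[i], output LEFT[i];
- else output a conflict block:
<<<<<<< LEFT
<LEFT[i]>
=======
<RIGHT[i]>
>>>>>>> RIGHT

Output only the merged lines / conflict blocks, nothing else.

Answer: foxtrot
alpha
echo
<<<<<<< LEFT
bravo
=======
delta
>>>>>>> RIGHT
bravo
alpha
golf
foxtrot

Derivation:
Final LEFT:  [foxtrot, alpha, echo, bravo, bravo, foxtrot, bravo, bravo]
Final RIGHT: [foxtrot, delta, echo, delta, golf, alpha, golf, foxtrot]
i=0: L=foxtrot R=foxtrot -> agree -> foxtrot
i=1: L=alpha, R=delta=BASE -> take LEFT -> alpha
i=2: L=echo R=echo -> agree -> echo
i=3: BASE=alpha L=bravo R=delta all differ -> CONFLICT
i=4: L=bravo, R=golf=BASE -> take LEFT -> bravo
i=5: L=foxtrot=BASE, R=alpha -> take RIGHT -> alpha
i=6: L=bravo=BASE, R=golf -> take RIGHT -> golf
i=7: L=bravo=BASE, R=foxtrot -> take RIGHT -> foxtrot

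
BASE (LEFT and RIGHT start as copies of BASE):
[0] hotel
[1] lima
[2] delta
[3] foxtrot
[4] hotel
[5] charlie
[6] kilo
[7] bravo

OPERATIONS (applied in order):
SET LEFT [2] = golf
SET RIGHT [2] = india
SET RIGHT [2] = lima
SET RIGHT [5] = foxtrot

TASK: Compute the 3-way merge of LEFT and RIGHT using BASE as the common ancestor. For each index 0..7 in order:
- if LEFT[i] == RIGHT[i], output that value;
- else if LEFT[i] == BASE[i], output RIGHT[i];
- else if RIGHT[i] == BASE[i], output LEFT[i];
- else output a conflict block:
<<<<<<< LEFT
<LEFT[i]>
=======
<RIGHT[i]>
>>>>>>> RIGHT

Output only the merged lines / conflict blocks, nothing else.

Final LEFT:  [hotel, lima, golf, foxtrot, hotel, charlie, kilo, bravo]
Final RIGHT: [hotel, lima, lima, foxtrot, hotel, foxtrot, kilo, bravo]
i=0: L=hotel R=hotel -> agree -> hotel
i=1: L=lima R=lima -> agree -> lima
i=2: BASE=delta L=golf R=lima all differ -> CONFLICT
i=3: L=foxtrot R=foxtrot -> agree -> foxtrot
i=4: L=hotel R=hotel -> agree -> hotel
i=5: L=charlie=BASE, R=foxtrot -> take RIGHT -> foxtrot
i=6: L=kilo R=kilo -> agree -> kilo
i=7: L=bravo R=bravo -> agree -> bravo

Answer: hotel
lima
<<<<<<< LEFT
golf
=======
lima
>>>>>>> RIGHT
foxtrot
hotel
foxtrot
kilo
bravo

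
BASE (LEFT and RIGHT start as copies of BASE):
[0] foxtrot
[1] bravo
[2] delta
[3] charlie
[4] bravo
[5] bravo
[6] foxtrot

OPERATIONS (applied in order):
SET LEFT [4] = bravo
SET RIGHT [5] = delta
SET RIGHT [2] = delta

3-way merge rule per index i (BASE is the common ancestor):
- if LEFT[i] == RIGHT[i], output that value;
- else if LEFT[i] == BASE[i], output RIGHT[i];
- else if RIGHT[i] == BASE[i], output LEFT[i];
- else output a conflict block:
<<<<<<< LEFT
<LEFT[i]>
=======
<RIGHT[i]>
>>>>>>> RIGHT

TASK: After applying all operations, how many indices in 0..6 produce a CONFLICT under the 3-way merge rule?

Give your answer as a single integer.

Final LEFT:  [foxtrot, bravo, delta, charlie, bravo, bravo, foxtrot]
Final RIGHT: [foxtrot, bravo, delta, charlie, bravo, delta, foxtrot]
i=0: L=foxtrot R=foxtrot -> agree -> foxtrot
i=1: L=bravo R=bravo -> agree -> bravo
i=2: L=delta R=delta -> agree -> delta
i=3: L=charlie R=charlie -> agree -> charlie
i=4: L=bravo R=bravo -> agree -> bravo
i=5: L=bravo=BASE, R=delta -> take RIGHT -> delta
i=6: L=foxtrot R=foxtrot -> agree -> foxtrot
Conflict count: 0

Answer: 0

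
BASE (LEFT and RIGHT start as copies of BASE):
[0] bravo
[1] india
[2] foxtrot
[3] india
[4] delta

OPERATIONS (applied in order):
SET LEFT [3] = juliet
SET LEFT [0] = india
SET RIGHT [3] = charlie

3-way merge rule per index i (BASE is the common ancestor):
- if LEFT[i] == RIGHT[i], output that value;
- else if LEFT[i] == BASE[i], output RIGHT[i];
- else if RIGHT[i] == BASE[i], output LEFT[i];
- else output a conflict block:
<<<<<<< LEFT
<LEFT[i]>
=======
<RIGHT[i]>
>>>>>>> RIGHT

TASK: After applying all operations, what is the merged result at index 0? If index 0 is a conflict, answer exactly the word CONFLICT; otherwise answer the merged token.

Final LEFT:  [india, india, foxtrot, juliet, delta]
Final RIGHT: [bravo, india, foxtrot, charlie, delta]
i=0: L=india, R=bravo=BASE -> take LEFT -> india
i=1: L=india R=india -> agree -> india
i=2: L=foxtrot R=foxtrot -> agree -> foxtrot
i=3: BASE=india L=juliet R=charlie all differ -> CONFLICT
i=4: L=delta R=delta -> agree -> delta
Index 0 -> india

Answer: india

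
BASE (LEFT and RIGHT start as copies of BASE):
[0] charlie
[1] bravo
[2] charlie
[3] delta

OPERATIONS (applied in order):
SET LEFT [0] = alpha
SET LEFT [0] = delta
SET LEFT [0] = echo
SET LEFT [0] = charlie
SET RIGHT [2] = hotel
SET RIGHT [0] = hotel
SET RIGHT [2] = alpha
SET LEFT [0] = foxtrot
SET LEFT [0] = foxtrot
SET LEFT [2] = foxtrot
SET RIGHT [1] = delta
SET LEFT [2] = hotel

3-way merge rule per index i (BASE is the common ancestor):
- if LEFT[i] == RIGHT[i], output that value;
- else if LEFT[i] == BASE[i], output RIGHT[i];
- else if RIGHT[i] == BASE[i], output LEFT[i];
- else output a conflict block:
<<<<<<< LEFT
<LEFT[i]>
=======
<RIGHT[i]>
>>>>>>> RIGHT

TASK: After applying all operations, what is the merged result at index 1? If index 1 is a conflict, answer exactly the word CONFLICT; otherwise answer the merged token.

Final LEFT:  [foxtrot, bravo, hotel, delta]
Final RIGHT: [hotel, delta, alpha, delta]
i=0: BASE=charlie L=foxtrot R=hotel all differ -> CONFLICT
i=1: L=bravo=BASE, R=delta -> take RIGHT -> delta
i=2: BASE=charlie L=hotel R=alpha all differ -> CONFLICT
i=3: L=delta R=delta -> agree -> delta
Index 1 -> delta

Answer: delta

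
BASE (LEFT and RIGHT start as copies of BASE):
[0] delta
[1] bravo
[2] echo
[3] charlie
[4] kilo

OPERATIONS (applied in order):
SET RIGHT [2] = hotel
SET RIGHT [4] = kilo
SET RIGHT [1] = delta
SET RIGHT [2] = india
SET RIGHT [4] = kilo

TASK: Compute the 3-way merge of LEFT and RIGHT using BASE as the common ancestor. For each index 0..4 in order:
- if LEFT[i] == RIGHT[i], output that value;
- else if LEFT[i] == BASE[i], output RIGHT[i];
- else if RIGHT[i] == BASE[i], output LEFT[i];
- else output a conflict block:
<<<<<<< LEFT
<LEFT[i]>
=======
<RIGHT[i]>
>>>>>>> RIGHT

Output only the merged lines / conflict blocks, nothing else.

Final LEFT:  [delta, bravo, echo, charlie, kilo]
Final RIGHT: [delta, delta, india, charlie, kilo]
i=0: L=delta R=delta -> agree -> delta
i=1: L=bravo=BASE, R=delta -> take RIGHT -> delta
i=2: L=echo=BASE, R=india -> take RIGHT -> india
i=3: L=charlie R=charlie -> agree -> charlie
i=4: L=kilo R=kilo -> agree -> kilo

Answer: delta
delta
india
charlie
kilo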